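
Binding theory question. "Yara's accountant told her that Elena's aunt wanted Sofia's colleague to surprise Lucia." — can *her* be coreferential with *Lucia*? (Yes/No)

No

*her* is a pronoun; Principle B requires it to be free in its binding domain — the matrix clause.
— Lucia: object of the clause headed by 'surprise'; is c-commanded by the pronoun; coreference would bind this R-expression — blocked (Principle C).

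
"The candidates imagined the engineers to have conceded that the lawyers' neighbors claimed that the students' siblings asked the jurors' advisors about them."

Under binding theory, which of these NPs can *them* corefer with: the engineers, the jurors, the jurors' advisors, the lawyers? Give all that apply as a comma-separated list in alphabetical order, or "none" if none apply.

the engineers, the jurors, the lawyers

*them* is a pronoun; Principle B requires it to be free in its binding domain — the clause headed by 'asked'.
— the engineers: subject of the clause headed by 'conceded'; c-commands the pronoun but lies outside its binding domain — allowed.
— the jurors: possessor inside the object DP of the clause headed by 'asked'; does not c-command the pronoun — Principle B does not apply; allowed.
— the jurors' advisors: object of the clause headed by 'asked'; c-commands the pronoun within its binding domain — blocked (Principle B).
— the lawyers: possessor inside the subject DP of the clause headed by 'claimed'; does not c-command the pronoun — Principle B does not apply; allowed.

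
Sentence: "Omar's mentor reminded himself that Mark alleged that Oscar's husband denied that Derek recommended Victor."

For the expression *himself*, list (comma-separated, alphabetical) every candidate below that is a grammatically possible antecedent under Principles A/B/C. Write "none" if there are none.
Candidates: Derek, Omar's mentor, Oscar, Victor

*himself* is a reflexive; Principle A requires it to be bound within its binding domain — the matrix clause.
— Derek: subject of the clause headed by 'recommended'; does not c-command the reflexive — cannot bind it (Principle A).
— Omar's mentor: subject of the matrix clause; c-commands the reflexive within its binding domain — allowed (Principle A).
— Oscar: possessor inside the subject DP of the clause headed by 'denied'; does not c-command the reflexive — cannot bind it (Principle A).
— Victor: object of the clause headed by 'recommended'; does not c-command the reflexive — cannot bind it (Principle A).

Omar's mentor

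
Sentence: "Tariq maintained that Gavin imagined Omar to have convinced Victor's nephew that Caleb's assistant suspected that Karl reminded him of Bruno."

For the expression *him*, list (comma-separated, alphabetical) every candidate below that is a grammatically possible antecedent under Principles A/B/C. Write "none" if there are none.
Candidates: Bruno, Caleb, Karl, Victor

Caleb, Victor

*him* is a pronoun; Principle B requires it to be free in its binding domain — the clause headed by 'reminded'.
— Bruno: second object of the clause headed by 'reminded'; is c-commanded by the pronoun; coreference would bind this R-expression — blocked (Principle C).
— Caleb: possessor inside the subject DP of the clause headed by 'suspected'; does not c-command the pronoun — Principle B does not apply; allowed.
— Karl: subject of the clause headed by 'reminded'; c-commands the pronoun within its binding domain — blocked (Principle B).
— Victor: possessor inside the object DP of the clause headed by 'convinced'; does not c-command the pronoun — Principle B does not apply; allowed.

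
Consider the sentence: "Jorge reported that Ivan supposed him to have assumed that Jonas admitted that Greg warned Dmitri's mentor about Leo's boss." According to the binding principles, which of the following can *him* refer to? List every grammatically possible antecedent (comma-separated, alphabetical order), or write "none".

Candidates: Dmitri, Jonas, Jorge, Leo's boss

Jorge

*him* is a pronoun; Principle B requires it to be free in its binding domain — the clause headed by 'supposed'.
— Dmitri: possessor inside the object DP of the clause headed by 'warned'; is c-commanded by the pronoun; coreference would bind this R-expression — blocked (Principle C).
— Jonas: subject of the clause headed by 'admitted'; is c-commanded by the pronoun; coreference would bind this R-expression — blocked (Principle C).
— Jorge: subject of the matrix clause; c-commands the pronoun but lies outside its binding domain — allowed.
— Leo's boss: second object of the clause headed by 'warned'; is c-commanded by the pronoun; coreference would bind this R-expression — blocked (Principle C).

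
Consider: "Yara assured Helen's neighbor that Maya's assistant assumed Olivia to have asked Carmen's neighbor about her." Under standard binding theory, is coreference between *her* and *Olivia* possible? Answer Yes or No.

No

*Olivia* is an R-expression; Principle C requires it to be free (not bound by any c-commanding expression).
— her: second object of the clause headed by 'asked'; the R-expression locally c-commands the pronoun — coreference blocked (Principle B on the pronoun).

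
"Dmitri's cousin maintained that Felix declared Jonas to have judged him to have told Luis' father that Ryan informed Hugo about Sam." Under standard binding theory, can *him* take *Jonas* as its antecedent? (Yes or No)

No

*him* is a pronoun; Principle B requires it to be free in its binding domain — the clause headed by 'judged'.
— Jonas: subject of the clause headed by 'judged'; c-commands the pronoun within its binding domain — blocked (Principle B).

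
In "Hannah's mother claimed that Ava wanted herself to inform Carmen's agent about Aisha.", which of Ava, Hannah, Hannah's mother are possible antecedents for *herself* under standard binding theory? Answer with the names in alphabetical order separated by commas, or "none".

*herself* is a reflexive; Principle A requires it to be bound within its binding domain — the clause headed by 'wanted'.
— Ava: subject of the clause headed by 'wanted'; c-commands the reflexive within its binding domain — allowed (Principle A).
— Hannah: possessor inside the subject DP of the matrix clause; does not c-command the reflexive — cannot bind it (Principle A).
— Hannah's mother: subject of the matrix clause; c-commands the reflexive but lies outside its binding domain — cannot bind it (Principle A).

Ava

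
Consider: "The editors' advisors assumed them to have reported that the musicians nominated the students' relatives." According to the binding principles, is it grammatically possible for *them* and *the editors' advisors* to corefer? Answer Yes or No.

*them* is a pronoun; Principle B requires it to be free in its binding domain — the matrix clause.
— the editors' advisors: subject of the matrix clause; c-commands the pronoun within its binding domain — blocked (Principle B).

No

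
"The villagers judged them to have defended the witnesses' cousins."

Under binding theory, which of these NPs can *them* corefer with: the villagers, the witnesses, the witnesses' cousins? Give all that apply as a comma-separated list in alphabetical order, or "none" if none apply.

*them* is a pronoun; Principle B requires it to be free in its binding domain — the matrix clause.
— the villagers: subject of the matrix clause; c-commands the pronoun within its binding domain — blocked (Principle B).
— the witnesses: possessor inside the object DP of the clause headed by 'defended'; is c-commanded by the pronoun; coreference would bind this R-expression — blocked (Principle C).
— the witnesses' cousins: object of the clause headed by 'defended'; is c-commanded by the pronoun; coreference would bind this R-expression — blocked (Principle C).

none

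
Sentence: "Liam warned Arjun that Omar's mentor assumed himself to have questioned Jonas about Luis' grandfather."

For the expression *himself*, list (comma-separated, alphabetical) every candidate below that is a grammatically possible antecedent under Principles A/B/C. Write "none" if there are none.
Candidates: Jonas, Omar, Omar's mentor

Omar's mentor

*himself* is a reflexive; Principle A requires it to be bound within its binding domain — the clause headed by 'assumed'.
— Jonas: object of the clause headed by 'questioned'; does not c-command the reflexive — cannot bind it (Principle A).
— Omar: possessor inside the subject DP of the clause headed by 'assumed'; does not c-command the reflexive — cannot bind it (Principle A).
— Omar's mentor: subject of the clause headed by 'assumed'; c-commands the reflexive within its binding domain — allowed (Principle A).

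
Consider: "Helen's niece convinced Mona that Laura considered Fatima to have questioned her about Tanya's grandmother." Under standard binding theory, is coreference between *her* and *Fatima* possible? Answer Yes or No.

No

*Fatima* is an R-expression; Principle C requires it to be free (not bound by any c-commanding expression).
— her: object of the clause headed by 'questioned'; the R-expression locally c-commands the pronoun — coreference blocked (Principle B on the pronoun).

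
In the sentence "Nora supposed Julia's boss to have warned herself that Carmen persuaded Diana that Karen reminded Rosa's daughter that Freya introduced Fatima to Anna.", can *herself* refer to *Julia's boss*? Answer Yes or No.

Yes

*herself* is a reflexive; Principle A requires it to be bound within its binding domain — the clause headed by 'warned'.
— Julia's boss: subject of the clause headed by 'warned'; c-commands the reflexive within its binding domain — allowed (Principle A).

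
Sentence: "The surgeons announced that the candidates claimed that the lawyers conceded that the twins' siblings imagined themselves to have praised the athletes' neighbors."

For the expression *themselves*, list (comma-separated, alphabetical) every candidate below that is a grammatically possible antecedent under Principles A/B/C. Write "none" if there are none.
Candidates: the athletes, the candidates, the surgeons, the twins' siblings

the twins' siblings

*themselves* is a reflexive; Principle A requires it to be bound within its binding domain — the clause headed by 'imagined'.
— the athletes: possessor inside the object DP of the clause headed by 'praised'; does not c-command the reflexive — cannot bind it (Principle A).
— the candidates: subject of the clause headed by 'claimed'; c-commands the reflexive but lies outside its binding domain — cannot bind it (Principle A).
— the surgeons: subject of the matrix clause; c-commands the reflexive but lies outside its binding domain — cannot bind it (Principle A).
— the twins' siblings: subject of the clause headed by 'imagined'; c-commands the reflexive within its binding domain — allowed (Principle A).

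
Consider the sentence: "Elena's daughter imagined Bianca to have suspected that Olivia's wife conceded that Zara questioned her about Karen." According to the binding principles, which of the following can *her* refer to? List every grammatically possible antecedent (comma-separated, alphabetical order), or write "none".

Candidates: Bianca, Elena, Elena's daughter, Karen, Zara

Bianca, Elena, Elena's daughter

*her* is a pronoun; Principle B requires it to be free in its binding domain — the clause headed by 'questioned'.
— Bianca: subject of the clause headed by 'suspected'; c-commands the pronoun but lies outside its binding domain — allowed.
— Elena: possessor inside the subject DP of the matrix clause; does not c-command the pronoun — Principle B does not apply; allowed.
— Elena's daughter: subject of the matrix clause; c-commands the pronoun but lies outside its binding domain — allowed.
— Karen: second object of the clause headed by 'questioned'; is c-commanded by the pronoun; coreference would bind this R-expression — blocked (Principle C).
— Zara: subject of the clause headed by 'questioned'; c-commands the pronoun within its binding domain — blocked (Principle B).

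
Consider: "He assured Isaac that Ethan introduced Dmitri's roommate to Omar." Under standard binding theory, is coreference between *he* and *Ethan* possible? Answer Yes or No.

*Ethan* is an R-expression; Principle C requires it to be free (not bound by any c-commanding expression).
— he: subject of the matrix clause; the pronoun c-commands the R-expression — coreference blocked (Principle C).

No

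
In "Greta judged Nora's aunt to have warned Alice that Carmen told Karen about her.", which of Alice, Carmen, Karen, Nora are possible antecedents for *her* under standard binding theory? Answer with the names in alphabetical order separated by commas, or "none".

*her* is a pronoun; Principle B requires it to be free in its binding domain — the clause headed by 'told'.
— Alice: object of the clause headed by 'warned'; c-commands the pronoun but lies outside its binding domain — allowed.
— Carmen: subject of the clause headed by 'told'; c-commands the pronoun within its binding domain — blocked (Principle B).
— Karen: object of the clause headed by 'told'; c-commands the pronoun within its binding domain — blocked (Principle B).
— Nora: possessor inside the subject DP of the clause headed by 'warned'; does not c-command the pronoun — Principle B does not apply; allowed.

Alice, Nora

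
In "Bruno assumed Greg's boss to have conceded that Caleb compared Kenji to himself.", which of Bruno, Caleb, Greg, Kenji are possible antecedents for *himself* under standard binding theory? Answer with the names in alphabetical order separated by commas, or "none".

*himself* is a reflexive; Principle A requires it to be bound within its binding domain — the clause headed by 'compared'.
— Bruno: subject of the matrix clause; c-commands the reflexive but lies outside its binding domain — cannot bind it (Principle A).
— Caleb: subject of the clause headed by 'compared'; c-commands the reflexive within its binding domain — allowed (Principle A).
— Greg: possessor inside the subject DP of the clause headed by 'conceded'; does not c-command the reflexive — cannot bind it (Principle A).
— Kenji: object of the clause headed by 'compared'; c-commands the reflexive within its binding domain — allowed (Principle A).

Caleb, Kenji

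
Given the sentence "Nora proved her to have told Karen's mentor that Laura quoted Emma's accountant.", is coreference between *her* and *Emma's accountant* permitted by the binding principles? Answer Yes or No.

No

*her* is a pronoun; Principle B requires it to be free in its binding domain — the matrix clause.
— Emma's accountant: object of the clause headed by 'quoted'; is c-commanded by the pronoun; coreference would bind this R-expression — blocked (Principle C).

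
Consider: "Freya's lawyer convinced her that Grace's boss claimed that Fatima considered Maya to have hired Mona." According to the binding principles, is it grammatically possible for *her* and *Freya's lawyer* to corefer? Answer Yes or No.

No

*her* is a pronoun; Principle B requires it to be free in its binding domain — the matrix clause.
— Freya's lawyer: subject of the matrix clause; c-commands the pronoun within its binding domain — blocked (Principle B).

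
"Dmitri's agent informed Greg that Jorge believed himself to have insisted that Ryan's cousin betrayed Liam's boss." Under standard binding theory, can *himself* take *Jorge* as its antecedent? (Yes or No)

Yes

*himself* is a reflexive; Principle A requires it to be bound within its binding domain — the clause headed by 'believed'.
— Jorge: subject of the clause headed by 'believed'; c-commands the reflexive within its binding domain — allowed (Principle A).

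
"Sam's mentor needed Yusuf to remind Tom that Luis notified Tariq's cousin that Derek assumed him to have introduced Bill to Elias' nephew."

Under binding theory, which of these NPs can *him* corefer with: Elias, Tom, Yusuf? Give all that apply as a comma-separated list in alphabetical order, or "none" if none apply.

*him* is a pronoun; Principle B requires it to be free in its binding domain — the clause headed by 'assumed'.
— Elias: possessor inside the second object DP of the clause headed by 'introduced'; is c-commanded by the pronoun; coreference would bind this R-expression — blocked (Principle C).
— Tom: object of the clause headed by 'remind'; c-commands the pronoun but lies outside its binding domain — allowed.
— Yusuf: subject of the clause headed by 'remind'; c-commands the pronoun but lies outside its binding domain — allowed.

Tom, Yusuf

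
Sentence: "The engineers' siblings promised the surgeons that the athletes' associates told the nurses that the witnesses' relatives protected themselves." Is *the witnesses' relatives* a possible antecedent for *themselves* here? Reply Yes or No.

Yes

*themselves* is a reflexive; Principle A requires it to be bound within its binding domain — the clause headed by 'protected'.
— the witnesses' relatives: subject of the clause headed by 'protected'; c-commands the reflexive within its binding domain — allowed (Principle A).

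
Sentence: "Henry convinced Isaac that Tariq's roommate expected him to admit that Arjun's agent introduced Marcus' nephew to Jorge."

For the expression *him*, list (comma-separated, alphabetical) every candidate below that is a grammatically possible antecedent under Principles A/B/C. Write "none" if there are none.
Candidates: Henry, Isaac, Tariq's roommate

*him* is a pronoun; Principle B requires it to be free in its binding domain — the clause headed by 'expected'.
— Henry: subject of the matrix clause; c-commands the pronoun but lies outside its binding domain — allowed.
— Isaac: object of the matrix clause; c-commands the pronoun but lies outside its binding domain — allowed.
— Tariq's roommate: subject of the clause headed by 'expected'; c-commands the pronoun within its binding domain — blocked (Principle B).

Henry, Isaac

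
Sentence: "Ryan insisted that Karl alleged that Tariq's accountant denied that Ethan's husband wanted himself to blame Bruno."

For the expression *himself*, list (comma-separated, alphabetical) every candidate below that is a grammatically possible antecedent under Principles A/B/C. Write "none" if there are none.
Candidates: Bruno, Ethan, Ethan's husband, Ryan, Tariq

*himself* is a reflexive; Principle A requires it to be bound within its binding domain — the clause headed by 'wanted'.
— Bruno: object of the clause headed by 'blame'; does not c-command the reflexive — cannot bind it (Principle A).
— Ethan: possessor inside the subject DP of the clause headed by 'wanted'; does not c-command the reflexive — cannot bind it (Principle A).
— Ethan's husband: subject of the clause headed by 'wanted'; c-commands the reflexive within its binding domain — allowed (Principle A).
— Ryan: subject of the matrix clause; c-commands the reflexive but lies outside its binding domain — cannot bind it (Principle A).
— Tariq: possessor inside the subject DP of the clause headed by 'denied'; does not c-command the reflexive — cannot bind it (Principle A).

Ethan's husband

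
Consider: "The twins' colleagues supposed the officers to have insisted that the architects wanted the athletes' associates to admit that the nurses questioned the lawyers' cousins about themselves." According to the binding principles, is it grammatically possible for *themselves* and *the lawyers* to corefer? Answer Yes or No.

No

*themselves* is a reflexive; Principle A requires it to be bound within its binding domain — the clause headed by 'questioned'.
— the lawyers: possessor inside the object DP of the clause headed by 'questioned'; does not c-command the reflexive — cannot bind it (Principle A).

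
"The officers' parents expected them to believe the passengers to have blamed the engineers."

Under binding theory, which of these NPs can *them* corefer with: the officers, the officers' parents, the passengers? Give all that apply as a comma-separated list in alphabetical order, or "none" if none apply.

the officers

*them* is a pronoun; Principle B requires it to be free in its binding domain — the matrix clause.
— the officers: possessor inside the subject DP of the matrix clause; does not c-command the pronoun — Principle B does not apply; allowed.
— the officers' parents: subject of the matrix clause; c-commands the pronoun within its binding domain — blocked (Principle B).
— the passengers: subject of the clause headed by 'blamed'; is c-commanded by the pronoun; coreference would bind this R-expression — blocked (Principle C).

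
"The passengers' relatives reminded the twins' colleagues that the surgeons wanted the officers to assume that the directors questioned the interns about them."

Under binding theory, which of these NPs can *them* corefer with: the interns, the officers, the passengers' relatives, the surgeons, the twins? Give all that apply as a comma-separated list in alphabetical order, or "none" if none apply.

*them* is a pronoun; Principle B requires it to be free in its binding domain — the clause headed by 'questioned'.
— the interns: object of the clause headed by 'questioned'; c-commands the pronoun within its binding domain — blocked (Principle B).
— the officers: subject of the clause headed by 'assume'; c-commands the pronoun but lies outside its binding domain — allowed.
— the passengers' relatives: subject of the matrix clause; c-commands the pronoun but lies outside its binding domain — allowed.
— the surgeons: subject of the clause headed by 'wanted'; c-commands the pronoun but lies outside its binding domain — allowed.
— the twins: possessor inside the object DP of the matrix clause; does not c-command the pronoun — Principle B does not apply; allowed.

the officers, the passengers' relatives, the surgeons, the twins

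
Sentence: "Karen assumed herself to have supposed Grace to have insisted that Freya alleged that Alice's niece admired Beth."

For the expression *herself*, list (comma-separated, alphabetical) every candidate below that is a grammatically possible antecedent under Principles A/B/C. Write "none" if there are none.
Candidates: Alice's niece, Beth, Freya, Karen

*herself* is a reflexive; Principle A requires it to be bound within its binding domain — the matrix clause.
— Alice's niece: subject of the clause headed by 'admired'; does not c-command the reflexive — cannot bind it (Principle A).
— Beth: object of the clause headed by 'admired'; does not c-command the reflexive — cannot bind it (Principle A).
— Freya: subject of the clause headed by 'alleged'; does not c-command the reflexive — cannot bind it (Principle A).
— Karen: subject of the matrix clause; c-commands the reflexive within its binding domain — allowed (Principle A).

Karen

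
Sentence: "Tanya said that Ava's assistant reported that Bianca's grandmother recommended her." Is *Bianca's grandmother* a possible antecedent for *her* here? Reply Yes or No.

No

*her* is a pronoun; Principle B requires it to be free in its binding domain — the clause headed by 'recommended'.
— Bianca's grandmother: subject of the clause headed by 'recommended'; c-commands the pronoun within its binding domain — blocked (Principle B).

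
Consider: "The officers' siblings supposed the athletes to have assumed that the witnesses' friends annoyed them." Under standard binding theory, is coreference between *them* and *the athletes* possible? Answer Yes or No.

Yes

*the athletes* is an R-expression; Principle C requires it to be free (not bound by any c-commanding expression).
— them: object of the clause headed by 'annoyed'; the pronoun does not c-command the R-expression — coreference allowed.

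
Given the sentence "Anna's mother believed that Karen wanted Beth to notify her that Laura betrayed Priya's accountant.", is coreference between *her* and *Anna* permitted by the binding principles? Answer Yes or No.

*her* is a pronoun; Principle B requires it to be free in its binding domain — the clause headed by 'notify'.
— Anna: possessor inside the subject DP of the matrix clause; does not c-command the pronoun — Principle B does not apply; allowed.

Yes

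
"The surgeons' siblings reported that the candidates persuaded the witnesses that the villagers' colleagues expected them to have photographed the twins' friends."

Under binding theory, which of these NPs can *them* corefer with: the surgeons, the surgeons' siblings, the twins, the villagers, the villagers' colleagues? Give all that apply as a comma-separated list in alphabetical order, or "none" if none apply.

the surgeons, the surgeons' siblings, the villagers

*them* is a pronoun; Principle B requires it to be free in its binding domain — the clause headed by 'expected'.
— the surgeons: possessor inside the subject DP of the matrix clause; does not c-command the pronoun — Principle B does not apply; allowed.
— the surgeons' siblings: subject of the matrix clause; c-commands the pronoun but lies outside its binding domain — allowed.
— the twins: possessor inside the object DP of the clause headed by 'photographed'; is c-commanded by the pronoun; coreference would bind this R-expression — blocked (Principle C).
— the villagers: possessor inside the subject DP of the clause headed by 'expected'; does not c-command the pronoun — Principle B does not apply; allowed.
— the villagers' colleagues: subject of the clause headed by 'expected'; c-commands the pronoun within its binding domain — blocked (Principle B).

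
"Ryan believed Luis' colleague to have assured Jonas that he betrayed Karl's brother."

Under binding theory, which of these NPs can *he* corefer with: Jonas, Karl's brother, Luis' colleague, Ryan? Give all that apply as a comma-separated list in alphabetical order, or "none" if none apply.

Jonas, Luis' colleague, Ryan

*he* is a pronoun; Principle B requires it to be free in its binding domain — the clause headed by 'betrayed'.
— Jonas: object of the clause headed by 'assured'; c-commands the pronoun but lies outside its binding domain — allowed.
— Karl's brother: object of the clause headed by 'betrayed'; is c-commanded by the pronoun; coreference would bind this R-expression — blocked (Principle C).
— Luis' colleague: subject of the clause headed by 'assured'; c-commands the pronoun but lies outside its binding domain — allowed.
— Ryan: subject of the matrix clause; c-commands the pronoun but lies outside its binding domain — allowed.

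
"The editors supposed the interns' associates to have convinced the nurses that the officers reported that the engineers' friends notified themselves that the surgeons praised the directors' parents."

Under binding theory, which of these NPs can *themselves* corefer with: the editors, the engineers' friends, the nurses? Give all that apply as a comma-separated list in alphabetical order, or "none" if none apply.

*themselves* is a reflexive; Principle A requires it to be bound within its binding domain — the clause headed by 'notified'.
— the editors: subject of the matrix clause; c-commands the reflexive but lies outside its binding domain — cannot bind it (Principle A).
— the engineers' friends: subject of the clause headed by 'notified'; c-commands the reflexive within its binding domain — allowed (Principle A).
— the nurses: object of the clause headed by 'convinced'; c-commands the reflexive but lies outside its binding domain — cannot bind it (Principle A).

the engineers' friends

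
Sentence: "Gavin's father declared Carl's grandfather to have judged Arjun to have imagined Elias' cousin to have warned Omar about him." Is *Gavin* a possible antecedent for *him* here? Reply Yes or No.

*him* is a pronoun; Principle B requires it to be free in its binding domain — the clause headed by 'warned'.
— Gavin: possessor inside the subject DP of the matrix clause; does not c-command the pronoun — Principle B does not apply; allowed.

Yes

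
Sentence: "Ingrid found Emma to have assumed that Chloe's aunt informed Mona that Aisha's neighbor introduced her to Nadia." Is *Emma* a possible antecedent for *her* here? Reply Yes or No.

Yes

*her* is a pronoun; Principle B requires it to be free in its binding domain — the clause headed by 'introduced'.
— Emma: subject of the clause headed by 'assumed'; c-commands the pronoun but lies outside its binding domain — allowed.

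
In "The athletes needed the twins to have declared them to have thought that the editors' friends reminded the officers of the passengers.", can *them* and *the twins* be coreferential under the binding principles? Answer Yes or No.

No

*the twins* is an R-expression; Principle C requires it to be free (not bound by any c-commanding expression).
— them: subject of the clause headed by 'thought'; the R-expression locally c-commands the pronoun — coreference blocked (Principle B on the pronoun).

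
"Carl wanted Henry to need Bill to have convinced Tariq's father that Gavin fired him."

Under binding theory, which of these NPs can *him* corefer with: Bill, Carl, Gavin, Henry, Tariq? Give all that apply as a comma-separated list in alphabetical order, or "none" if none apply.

*him* is a pronoun; Principle B requires it to be free in its binding domain — the clause headed by 'fired'.
— Bill: subject of the clause headed by 'convinced'; c-commands the pronoun but lies outside its binding domain — allowed.
— Carl: subject of the matrix clause; c-commands the pronoun but lies outside its binding domain — allowed.
— Gavin: subject of the clause headed by 'fired'; c-commands the pronoun within its binding domain — blocked (Principle B).
— Henry: subject of the clause headed by 'need'; c-commands the pronoun but lies outside its binding domain — allowed.
— Tariq: possessor inside the object DP of the clause headed by 'convinced'; does not c-command the pronoun — Principle B does not apply; allowed.

Bill, Carl, Henry, Tariq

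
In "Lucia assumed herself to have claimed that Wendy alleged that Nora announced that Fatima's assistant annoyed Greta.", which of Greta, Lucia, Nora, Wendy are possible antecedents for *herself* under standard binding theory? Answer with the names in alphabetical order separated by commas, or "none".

Lucia

*herself* is a reflexive; Principle A requires it to be bound within its binding domain — the matrix clause.
— Greta: object of the clause headed by 'annoyed'; does not c-command the reflexive — cannot bind it (Principle A).
— Lucia: subject of the matrix clause; c-commands the reflexive within its binding domain — allowed (Principle A).
— Nora: subject of the clause headed by 'announced'; does not c-command the reflexive — cannot bind it (Principle A).
— Wendy: subject of the clause headed by 'alleged'; does not c-command the reflexive — cannot bind it (Principle A).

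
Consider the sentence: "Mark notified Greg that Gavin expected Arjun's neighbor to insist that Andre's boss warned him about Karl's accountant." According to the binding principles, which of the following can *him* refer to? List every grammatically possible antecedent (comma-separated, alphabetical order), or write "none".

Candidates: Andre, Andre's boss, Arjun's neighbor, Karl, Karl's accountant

*him* is a pronoun; Principle B requires it to be free in its binding domain — the clause headed by 'warned'.
— Andre: possessor inside the subject DP of the clause headed by 'warned'; does not c-command the pronoun — Principle B does not apply; allowed.
— Andre's boss: subject of the clause headed by 'warned'; c-commands the pronoun within its binding domain — blocked (Principle B).
— Arjun's neighbor: subject of the clause headed by 'insist'; c-commands the pronoun but lies outside its binding domain — allowed.
— Karl: possessor inside the second object DP of the clause headed by 'warned'; is c-commanded by the pronoun; coreference would bind this R-expression — blocked (Principle C).
— Karl's accountant: second object of the clause headed by 'warned'; is c-commanded by the pronoun; coreference would bind this R-expression — blocked (Principle C).

Andre, Arjun's neighbor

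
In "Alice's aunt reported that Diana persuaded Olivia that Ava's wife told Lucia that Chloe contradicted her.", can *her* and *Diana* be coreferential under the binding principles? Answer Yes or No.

Yes

*Diana* is an R-expression; Principle C requires it to be free (not bound by any c-commanding expression).
— her: object of the clause headed by 'contradicted'; the pronoun does not c-command the R-expression — coreference allowed.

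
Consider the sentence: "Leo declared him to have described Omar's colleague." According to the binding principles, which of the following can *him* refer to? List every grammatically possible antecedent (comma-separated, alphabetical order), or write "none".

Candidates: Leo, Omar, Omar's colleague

none

*him* is a pronoun; Principle B requires it to be free in its binding domain — the matrix clause.
— Leo: subject of the matrix clause; c-commands the pronoun within its binding domain — blocked (Principle B).
— Omar: possessor inside the object DP of the clause headed by 'described'; is c-commanded by the pronoun; coreference would bind this R-expression — blocked (Principle C).
— Omar's colleague: object of the clause headed by 'described'; is c-commanded by the pronoun; coreference would bind this R-expression — blocked (Principle C).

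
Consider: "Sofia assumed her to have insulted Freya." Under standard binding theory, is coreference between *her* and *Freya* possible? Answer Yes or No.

No

*Freya* is an R-expression; Principle C requires it to be free (not bound by any c-commanding expression).
— her: subject of the clause headed by 'insulted'; the pronoun c-commands the R-expression — coreference blocked (Principle C).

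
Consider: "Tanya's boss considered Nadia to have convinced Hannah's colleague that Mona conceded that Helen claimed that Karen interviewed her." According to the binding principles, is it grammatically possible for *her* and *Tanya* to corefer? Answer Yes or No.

Yes

*her* is a pronoun; Principle B requires it to be free in its binding domain — the clause headed by 'interviewed'.
— Tanya: possessor inside the subject DP of the matrix clause; does not c-command the pronoun — Principle B does not apply; allowed.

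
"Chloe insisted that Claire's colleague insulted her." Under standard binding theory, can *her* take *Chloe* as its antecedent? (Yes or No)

*her* is a pronoun; Principle B requires it to be free in its binding domain — the clause headed by 'insulted'.
— Chloe: subject of the matrix clause; c-commands the pronoun but lies outside its binding domain — allowed.

Yes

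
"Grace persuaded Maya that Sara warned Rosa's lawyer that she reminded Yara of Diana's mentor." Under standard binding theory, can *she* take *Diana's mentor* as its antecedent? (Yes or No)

No

*she* is a pronoun; Principle B requires it to be free in its binding domain — the clause headed by 'reminded'.
— Diana's mentor: second object of the clause headed by 'reminded'; is c-commanded by the pronoun; coreference would bind this R-expression — blocked (Principle C).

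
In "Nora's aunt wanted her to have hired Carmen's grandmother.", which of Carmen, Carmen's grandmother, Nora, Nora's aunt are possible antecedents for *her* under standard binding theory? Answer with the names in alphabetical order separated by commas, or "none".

Nora

*her* is a pronoun; Principle B requires it to be free in its binding domain — the matrix clause.
— Carmen: possessor inside the object DP of the clause headed by 'hired'; is c-commanded by the pronoun; coreference would bind this R-expression — blocked (Principle C).
— Carmen's grandmother: object of the clause headed by 'hired'; is c-commanded by the pronoun; coreference would bind this R-expression — blocked (Principle C).
— Nora: possessor inside the subject DP of the matrix clause; does not c-command the pronoun — Principle B does not apply; allowed.
— Nora's aunt: subject of the matrix clause; c-commands the pronoun within its binding domain — blocked (Principle B).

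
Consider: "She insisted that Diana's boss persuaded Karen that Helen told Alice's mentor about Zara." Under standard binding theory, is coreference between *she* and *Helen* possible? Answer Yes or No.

No

*Helen* is an R-expression; Principle C requires it to be free (not bound by any c-commanding expression).
— she: subject of the matrix clause; the pronoun c-commands the R-expression — coreference blocked (Principle C).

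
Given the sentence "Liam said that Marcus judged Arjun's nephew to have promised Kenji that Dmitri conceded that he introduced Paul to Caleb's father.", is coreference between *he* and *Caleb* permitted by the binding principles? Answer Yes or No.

No

*he* is a pronoun; Principle B requires it to be free in its binding domain — the clause headed by 'introduced'.
— Caleb: possessor inside the second object DP of the clause headed by 'introduced'; is c-commanded by the pronoun; coreference would bind this R-expression — blocked (Principle C).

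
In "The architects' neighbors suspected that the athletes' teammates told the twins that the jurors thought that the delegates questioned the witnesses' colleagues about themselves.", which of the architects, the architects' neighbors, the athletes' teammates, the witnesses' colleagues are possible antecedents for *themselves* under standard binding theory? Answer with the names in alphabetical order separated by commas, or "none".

*themselves* is a reflexive; Principle A requires it to be bound within its binding domain — the clause headed by 'questioned'.
— the architects: possessor inside the subject DP of the matrix clause; does not c-command the reflexive — cannot bind it (Principle A).
— the architects' neighbors: subject of the matrix clause; c-commands the reflexive but lies outside its binding domain — cannot bind it (Principle A).
— the athletes' teammates: subject of the clause headed by 'told'; c-commands the reflexive but lies outside its binding domain — cannot bind it (Principle A).
— the witnesses' colleagues: object of the clause headed by 'questioned'; c-commands the reflexive within its binding domain — allowed (Principle A).

the witnesses' colleagues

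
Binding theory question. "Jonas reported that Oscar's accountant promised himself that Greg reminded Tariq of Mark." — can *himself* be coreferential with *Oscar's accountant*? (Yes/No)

*himself* is a reflexive; Principle A requires it to be bound within its binding domain — the clause headed by 'promised'.
— Oscar's accountant: subject of the clause headed by 'promised'; c-commands the reflexive within its binding domain — allowed (Principle A).

Yes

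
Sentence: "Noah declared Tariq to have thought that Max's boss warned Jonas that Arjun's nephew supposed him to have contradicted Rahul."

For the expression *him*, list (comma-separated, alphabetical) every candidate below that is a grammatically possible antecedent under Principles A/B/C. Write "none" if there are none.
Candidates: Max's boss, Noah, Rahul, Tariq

*him* is a pronoun; Principle B requires it to be free in its binding domain — the clause headed by 'supposed'.
— Max's boss: subject of the clause headed by 'warned'; c-commands the pronoun but lies outside its binding domain — allowed.
— Noah: subject of the matrix clause; c-commands the pronoun but lies outside its binding domain — allowed.
— Rahul: object of the clause headed by 'contradicted'; is c-commanded by the pronoun; coreference would bind this R-expression — blocked (Principle C).
— Tariq: subject of the clause headed by 'thought'; c-commands the pronoun but lies outside its binding domain — allowed.

Max's boss, Noah, Tariq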